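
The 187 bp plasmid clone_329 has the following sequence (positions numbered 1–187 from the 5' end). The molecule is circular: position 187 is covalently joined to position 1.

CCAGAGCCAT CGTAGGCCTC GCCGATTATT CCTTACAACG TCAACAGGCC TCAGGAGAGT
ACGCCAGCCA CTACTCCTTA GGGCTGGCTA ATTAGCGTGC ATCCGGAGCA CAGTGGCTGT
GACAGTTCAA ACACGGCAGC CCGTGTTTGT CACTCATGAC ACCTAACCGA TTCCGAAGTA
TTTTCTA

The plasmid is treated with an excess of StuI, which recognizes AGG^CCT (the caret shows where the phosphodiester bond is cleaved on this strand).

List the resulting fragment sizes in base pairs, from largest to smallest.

155, 32 bp

StuI sites (AGGCCT) start at positions 14, 46.
StuI cuts after base 3 of each site, so after positions 16, 48.
Circular molecule, 2 cuts → 2 fragments:
  17–48 → 32 bp
  49–187 then 1–16 → 139 + 16 = 155 bp
Sorted largest to smallest: 155, 32 bp.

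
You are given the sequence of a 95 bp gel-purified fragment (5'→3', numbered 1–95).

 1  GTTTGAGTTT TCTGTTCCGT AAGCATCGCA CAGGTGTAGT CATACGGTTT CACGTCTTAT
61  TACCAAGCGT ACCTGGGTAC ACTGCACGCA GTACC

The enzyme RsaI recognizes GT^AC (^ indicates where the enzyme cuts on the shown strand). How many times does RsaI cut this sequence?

GTAC occurs starting at positions 69, 77, 91.
RsaI cuts at 3 sites.

3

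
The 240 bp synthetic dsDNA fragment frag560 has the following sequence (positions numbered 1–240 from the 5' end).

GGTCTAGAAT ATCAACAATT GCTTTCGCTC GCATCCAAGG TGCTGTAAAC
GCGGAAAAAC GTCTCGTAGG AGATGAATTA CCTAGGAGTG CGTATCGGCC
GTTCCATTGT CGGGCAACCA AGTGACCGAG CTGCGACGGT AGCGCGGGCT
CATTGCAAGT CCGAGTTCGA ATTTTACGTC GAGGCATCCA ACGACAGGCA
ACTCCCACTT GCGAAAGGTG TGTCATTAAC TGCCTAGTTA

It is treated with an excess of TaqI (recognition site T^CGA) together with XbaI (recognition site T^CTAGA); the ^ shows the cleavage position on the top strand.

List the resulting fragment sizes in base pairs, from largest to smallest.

164, 61, 12, 3 bp

TaqI sites (TCGA) start at positions 167, 179.
TaqI cuts after the first base of each site, so after positions 167, 179.
The XbaI site (TCTAGA) starts at position 3.
XbaI cuts after the first base of each site, so after position 3.
Combined cut positions: 3, 167, 179.
Linear molecule, 3 cuts → 4 fragments:
  1–3 → 3 bp
  4–167 → 164 bp
  168–179 → 12 bp
  180–240 → 61 bp
Sorted largest to smallest: 164, 61, 12, 3 bp.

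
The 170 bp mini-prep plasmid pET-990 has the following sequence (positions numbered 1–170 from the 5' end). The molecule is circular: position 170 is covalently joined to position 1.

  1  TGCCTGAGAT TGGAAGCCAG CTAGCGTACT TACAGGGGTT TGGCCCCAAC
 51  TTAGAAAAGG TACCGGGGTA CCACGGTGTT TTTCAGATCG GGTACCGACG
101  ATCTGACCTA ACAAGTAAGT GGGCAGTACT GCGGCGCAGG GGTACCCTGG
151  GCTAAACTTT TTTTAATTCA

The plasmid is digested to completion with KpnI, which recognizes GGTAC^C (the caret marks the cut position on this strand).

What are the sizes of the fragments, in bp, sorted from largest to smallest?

88, 50, 24, 8 bp

KpnI sites (GGTACC) start at positions 59, 67, 91, 141.
KpnI cuts after base 5 of each site (before the last base), so after positions 63, 71, 95, 145.
Circular molecule, 4 cuts → 4 fragments:
  64–71 → 8 bp
  72–95 → 24 bp
  96–145 → 50 bp
  146–170 then 1–63 → 25 + 63 = 88 bp
Sorted largest to smallest: 88, 50, 24, 8 bp.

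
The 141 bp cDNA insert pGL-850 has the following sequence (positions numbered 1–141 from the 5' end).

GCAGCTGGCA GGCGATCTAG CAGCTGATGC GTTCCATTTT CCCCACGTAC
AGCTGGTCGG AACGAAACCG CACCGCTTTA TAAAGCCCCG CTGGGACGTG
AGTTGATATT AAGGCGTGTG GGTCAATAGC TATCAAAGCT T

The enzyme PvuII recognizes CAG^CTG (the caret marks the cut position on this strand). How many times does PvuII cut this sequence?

3

CAGCTG occurs starting at positions 2, 21, 50.
PvuII cuts at 3 sites.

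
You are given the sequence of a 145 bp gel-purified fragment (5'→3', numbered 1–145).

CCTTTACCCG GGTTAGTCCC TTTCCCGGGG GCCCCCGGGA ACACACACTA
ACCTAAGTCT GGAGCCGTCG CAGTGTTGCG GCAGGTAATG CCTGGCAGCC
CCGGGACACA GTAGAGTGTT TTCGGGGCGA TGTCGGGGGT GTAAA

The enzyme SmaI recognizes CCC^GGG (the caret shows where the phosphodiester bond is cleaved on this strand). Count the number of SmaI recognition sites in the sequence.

4

CCCGGG occurs starting at positions 7, 24, 34, 100.
SmaI cuts at 4 sites.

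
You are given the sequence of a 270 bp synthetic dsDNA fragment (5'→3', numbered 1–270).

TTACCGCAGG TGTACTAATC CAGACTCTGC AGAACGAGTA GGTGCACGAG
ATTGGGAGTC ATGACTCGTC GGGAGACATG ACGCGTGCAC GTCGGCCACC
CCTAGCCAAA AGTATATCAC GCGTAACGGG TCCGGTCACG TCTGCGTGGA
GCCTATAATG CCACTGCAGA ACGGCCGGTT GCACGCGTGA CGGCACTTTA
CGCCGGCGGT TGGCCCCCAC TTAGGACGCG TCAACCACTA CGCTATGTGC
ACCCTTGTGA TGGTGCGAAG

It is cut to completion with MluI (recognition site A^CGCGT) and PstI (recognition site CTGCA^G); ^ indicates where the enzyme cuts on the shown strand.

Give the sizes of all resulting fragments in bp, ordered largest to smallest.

MluI sites (ACGCGT) start at positions 81, 119, 183, 226.
MluI cuts after the first base of each site, so after positions 81, 119, 183, 226.
PstI sites (CTGCAG) start at positions 27, 164.
PstI cuts after base 5 of each site (before the last base), so after positions 31, 168.
Combined cut positions: 31, 81, 119, 168, 183, 226.
Linear molecule, 6 cuts → 7 fragments:
  1–31 → 31 bp
  32–81 → 50 bp
  82–119 → 38 bp
  120–168 → 49 bp
  169–183 → 15 bp
  184–226 → 43 bp
  227–270 → 44 bp
Sorted largest to smallest: 50, 49, 44, 43, 38, 31, 15 bp.

50, 49, 44, 43, 38, 31, 15 bp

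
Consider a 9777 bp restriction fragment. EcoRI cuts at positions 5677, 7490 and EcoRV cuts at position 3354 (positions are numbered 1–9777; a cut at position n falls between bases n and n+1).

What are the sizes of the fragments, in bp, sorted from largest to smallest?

3354, 2323, 2287, 1813 bp

Combined cut positions (sorted): 3354, 5677, 7490.
Linear molecule, 3 cuts → 4 fragments:
  3354 − 0 = 3354 bp
  5677 − 3354 = 2323 bp
  7490 − 5677 = 1813 bp
  9777 − 7490 = 2287 bp
Sorted largest to smallest: 3354, 2323, 2287, 1813 bp.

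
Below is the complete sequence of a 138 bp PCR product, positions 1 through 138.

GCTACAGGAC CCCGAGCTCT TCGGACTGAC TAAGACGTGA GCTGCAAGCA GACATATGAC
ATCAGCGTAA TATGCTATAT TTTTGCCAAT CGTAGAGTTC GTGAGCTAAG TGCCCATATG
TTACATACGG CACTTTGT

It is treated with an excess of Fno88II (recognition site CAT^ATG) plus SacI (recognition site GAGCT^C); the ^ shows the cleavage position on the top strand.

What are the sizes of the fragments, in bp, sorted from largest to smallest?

Fno88II sites (CATATG) start at positions 53, 115.
Fno88II cuts after base 3 of each site, so after positions 55, 117.
The SacI site (GAGCTC) starts at position 14.
SacI cuts after base 5 of each site (before the last base), so after position 18.
Combined cut positions: 18, 55, 117.
Linear molecule, 3 cuts → 4 fragments:
  1–18 → 18 bp
  19–55 → 37 bp
  56–117 → 62 bp
  118–138 → 21 bp
Sorted largest to smallest: 62, 37, 21, 18 bp.

62, 37, 21, 18 bp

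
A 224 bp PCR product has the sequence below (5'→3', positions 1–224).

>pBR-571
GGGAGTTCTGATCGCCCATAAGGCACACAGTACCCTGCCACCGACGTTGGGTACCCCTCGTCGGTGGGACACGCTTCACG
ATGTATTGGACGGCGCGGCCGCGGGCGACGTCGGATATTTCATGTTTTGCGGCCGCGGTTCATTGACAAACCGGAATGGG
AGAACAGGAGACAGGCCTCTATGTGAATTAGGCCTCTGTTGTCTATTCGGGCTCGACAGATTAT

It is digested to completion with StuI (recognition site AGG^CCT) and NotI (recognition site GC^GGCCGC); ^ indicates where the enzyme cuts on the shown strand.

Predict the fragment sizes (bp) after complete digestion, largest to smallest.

96, 45, 34, 32, 17 bp

StuI sites (AGGCCT) start at positions 173, 190.
StuI cuts after base 3 of each site, so after positions 175, 192.
NotI sites (GCGGCCGC) start at positions 95, 129.
NotI cuts after base 2 of each site, so after positions 96, 130.
Combined cut positions: 96, 130, 175, 192.
Linear molecule, 4 cuts → 5 fragments:
  1–96 → 96 bp
  97–130 → 34 bp
  131–175 → 45 bp
  176–192 → 17 bp
  193–224 → 32 bp
Sorted largest to smallest: 96, 45, 34, 32, 17 bp.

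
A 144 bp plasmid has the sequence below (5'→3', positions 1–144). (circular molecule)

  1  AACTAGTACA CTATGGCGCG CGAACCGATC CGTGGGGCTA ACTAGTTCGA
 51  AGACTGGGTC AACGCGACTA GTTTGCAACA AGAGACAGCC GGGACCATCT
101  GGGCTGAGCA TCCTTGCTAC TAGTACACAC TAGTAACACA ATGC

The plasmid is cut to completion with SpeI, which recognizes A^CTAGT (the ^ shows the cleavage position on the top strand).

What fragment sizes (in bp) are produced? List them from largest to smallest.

52, 39, 26, 17, 10 bp

SpeI sites (ACTAGT) start at positions 2, 41, 67, 119, 129.
SpeI cuts after the first base of each site, so after positions 2, 41, 67, 119, 129.
Circular molecule, 5 cuts → 5 fragments:
  3–41 → 39 bp
  42–67 → 26 bp
  68–119 → 52 bp
  120–129 → 10 bp
  130–144 then 1–2 → 15 + 2 = 17 bp
Sorted largest to smallest: 52, 39, 26, 17, 10 bp.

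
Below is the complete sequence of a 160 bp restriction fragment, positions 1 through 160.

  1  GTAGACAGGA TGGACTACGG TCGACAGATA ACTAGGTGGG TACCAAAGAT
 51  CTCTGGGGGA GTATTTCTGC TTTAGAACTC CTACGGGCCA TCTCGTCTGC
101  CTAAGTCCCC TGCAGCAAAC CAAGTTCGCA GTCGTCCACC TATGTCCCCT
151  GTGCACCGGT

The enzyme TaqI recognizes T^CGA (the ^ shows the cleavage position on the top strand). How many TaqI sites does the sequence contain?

1

TCGA occurs starting at position 21.
TaqI cuts at 1 site.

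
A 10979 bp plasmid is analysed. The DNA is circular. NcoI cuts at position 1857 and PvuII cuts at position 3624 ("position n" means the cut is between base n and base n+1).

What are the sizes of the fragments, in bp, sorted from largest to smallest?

Combined cut positions (sorted): 1857, 3624.
Circular molecule, 2 cuts → 2 fragments:
  3624 − 1857 = 1767 bp
  wrap: 10979 − 3624 + 1857 = 9212 bp
Sorted largest to smallest: 9212, 1767 bp.

9212, 1767 bp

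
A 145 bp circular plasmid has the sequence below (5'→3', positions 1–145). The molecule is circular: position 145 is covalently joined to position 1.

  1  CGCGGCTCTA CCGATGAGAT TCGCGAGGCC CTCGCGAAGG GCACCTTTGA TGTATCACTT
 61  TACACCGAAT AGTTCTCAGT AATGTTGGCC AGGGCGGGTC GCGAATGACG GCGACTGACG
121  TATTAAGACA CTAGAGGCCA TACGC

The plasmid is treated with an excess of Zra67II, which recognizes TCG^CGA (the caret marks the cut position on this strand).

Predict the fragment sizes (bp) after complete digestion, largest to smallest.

Zra67II sites (TCGCGA) start at positions 21, 32, 99.
Zra67II cuts after base 3 of each site, so after positions 23, 34, 101.
Circular molecule, 3 cuts → 3 fragments:
  24–34 → 11 bp
  35–101 → 67 bp
  102–145 then 1–23 → 44 + 23 = 67 bp
Sorted largest to smallest: 67, 67, 11 bp.

67, 67, 11 bp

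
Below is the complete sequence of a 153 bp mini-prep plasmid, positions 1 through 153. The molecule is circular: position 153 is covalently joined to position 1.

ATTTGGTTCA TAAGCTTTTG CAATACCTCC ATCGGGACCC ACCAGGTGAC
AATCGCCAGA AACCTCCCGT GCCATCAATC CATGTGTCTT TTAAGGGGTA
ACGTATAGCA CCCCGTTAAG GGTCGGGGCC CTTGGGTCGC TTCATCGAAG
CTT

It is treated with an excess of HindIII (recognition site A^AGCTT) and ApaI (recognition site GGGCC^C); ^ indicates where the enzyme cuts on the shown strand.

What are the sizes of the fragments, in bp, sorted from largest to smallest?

HindIII sites (AAGCTT) start at positions 12, 148.
HindIII cuts after the first base of each site, so after positions 12, 148.
The ApaI site (GGGCCC) starts at position 126.
ApaI cuts after base 5 of each site (before the last base), so after position 130.
Combined cut positions: 12, 130, 148.
Circular molecule, 3 cuts → 3 fragments:
  13–130 → 118 bp
  131–148 → 18 bp
  149–153 then 1–12 → 5 + 12 = 17 bp
Sorted largest to smallest: 118, 18, 17 bp.

118, 18, 17 bp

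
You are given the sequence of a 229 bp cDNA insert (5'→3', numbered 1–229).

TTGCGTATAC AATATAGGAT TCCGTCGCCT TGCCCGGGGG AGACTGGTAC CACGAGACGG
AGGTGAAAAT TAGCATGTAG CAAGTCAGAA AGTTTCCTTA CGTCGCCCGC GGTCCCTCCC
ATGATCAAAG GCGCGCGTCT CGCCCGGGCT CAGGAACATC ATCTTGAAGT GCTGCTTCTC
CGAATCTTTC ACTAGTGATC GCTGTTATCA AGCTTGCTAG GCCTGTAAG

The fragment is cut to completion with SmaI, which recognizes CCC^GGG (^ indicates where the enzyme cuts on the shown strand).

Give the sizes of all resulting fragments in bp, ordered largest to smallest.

SmaI sites (CCCGGG) start at positions 33, 143.
SmaI cuts after base 3 of each site, so after positions 35, 145.
Linear molecule, 2 cuts → 3 fragments:
  1–35 → 35 bp
  36–145 → 110 bp
  146–229 → 84 bp
Sorted largest to smallest: 110, 84, 35 bp.

110, 84, 35 bp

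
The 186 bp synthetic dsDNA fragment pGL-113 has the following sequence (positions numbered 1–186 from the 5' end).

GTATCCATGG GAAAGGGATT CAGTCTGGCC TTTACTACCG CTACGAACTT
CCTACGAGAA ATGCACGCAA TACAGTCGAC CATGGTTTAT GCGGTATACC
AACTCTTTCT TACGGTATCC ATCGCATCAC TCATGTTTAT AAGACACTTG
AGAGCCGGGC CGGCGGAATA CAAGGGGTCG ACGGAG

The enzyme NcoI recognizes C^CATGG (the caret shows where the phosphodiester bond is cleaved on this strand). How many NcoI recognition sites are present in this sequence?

CCATGG occurs starting at positions 5, 80.
NcoI cuts at 2 sites.

2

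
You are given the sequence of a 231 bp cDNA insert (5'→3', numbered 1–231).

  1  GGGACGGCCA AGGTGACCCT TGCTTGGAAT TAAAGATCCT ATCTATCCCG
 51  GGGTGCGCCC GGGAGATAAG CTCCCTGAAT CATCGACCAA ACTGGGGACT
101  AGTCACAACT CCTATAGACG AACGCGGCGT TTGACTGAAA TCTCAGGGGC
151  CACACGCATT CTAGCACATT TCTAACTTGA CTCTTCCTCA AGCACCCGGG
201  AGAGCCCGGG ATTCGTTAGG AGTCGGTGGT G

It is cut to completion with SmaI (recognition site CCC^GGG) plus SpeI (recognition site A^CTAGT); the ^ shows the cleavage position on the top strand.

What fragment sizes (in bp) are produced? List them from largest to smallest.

SmaI sites (CCCGGG) start at positions 47, 58, 195, 205.
SmaI cuts after base 3 of each site, so after positions 49, 60, 197, 207.
The SpeI site (ACTAGT) starts at position 98.
SpeI cuts after the first base of each site, so after position 98.
Combined cut positions: 49, 60, 98, 197, 207.
Linear molecule, 5 cuts → 6 fragments:
  1–49 → 49 bp
  50–60 → 11 bp
  61–98 → 38 bp
  99–197 → 99 bp
  198–207 → 10 bp
  208–231 → 24 bp
Sorted largest to smallest: 99, 49, 38, 24, 11, 10 bp.

99, 49, 38, 24, 11, 10 bp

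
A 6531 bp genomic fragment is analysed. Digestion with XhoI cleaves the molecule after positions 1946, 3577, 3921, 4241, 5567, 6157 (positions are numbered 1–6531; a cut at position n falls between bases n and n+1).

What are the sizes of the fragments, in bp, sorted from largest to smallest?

Linear molecule, 6 cuts → 7 fragments:
  1946 − 0 = 1946 bp
  3577 − 1946 = 1631 bp
  3921 − 3577 = 344 bp
  4241 − 3921 = 320 bp
  5567 − 4241 = 1326 bp
  6157 − 5567 = 590 bp
  6531 − 6157 = 374 bp
Sorted largest to smallest: 1946, 1631, 1326, 590, 374, 344, 320 bp.

1946, 1631, 1326, 590, 374, 344, 320 bp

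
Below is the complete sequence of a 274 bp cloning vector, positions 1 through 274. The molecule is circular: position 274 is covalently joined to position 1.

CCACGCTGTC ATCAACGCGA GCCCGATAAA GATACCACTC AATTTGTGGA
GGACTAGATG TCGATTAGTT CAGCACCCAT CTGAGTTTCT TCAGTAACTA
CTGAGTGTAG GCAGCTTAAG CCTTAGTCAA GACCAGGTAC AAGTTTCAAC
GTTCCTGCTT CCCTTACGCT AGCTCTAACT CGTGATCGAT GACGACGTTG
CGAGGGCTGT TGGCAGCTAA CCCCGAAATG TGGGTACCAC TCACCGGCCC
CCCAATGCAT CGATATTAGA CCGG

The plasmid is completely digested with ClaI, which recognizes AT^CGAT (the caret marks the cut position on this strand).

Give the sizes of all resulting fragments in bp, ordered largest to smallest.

200, 74 bp

ClaI sites (ATCGAT) start at positions 185, 259.
ClaI cuts after base 2 of each site, so after positions 186, 260.
Circular molecule, 2 cuts → 2 fragments:
  187–260 → 74 bp
  261–274 then 1–186 → 14 + 186 = 200 bp
Sorted largest to smallest: 200, 74 bp.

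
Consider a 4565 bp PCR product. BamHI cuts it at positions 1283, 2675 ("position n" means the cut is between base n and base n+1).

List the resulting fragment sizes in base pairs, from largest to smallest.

1890, 1392, 1283 bp

Linear molecule, 2 cuts → 3 fragments:
  1283 − 0 = 1283 bp
  2675 − 1283 = 1392 bp
  4565 − 2675 = 1890 bp
Sorted largest to smallest: 1890, 1392, 1283 bp.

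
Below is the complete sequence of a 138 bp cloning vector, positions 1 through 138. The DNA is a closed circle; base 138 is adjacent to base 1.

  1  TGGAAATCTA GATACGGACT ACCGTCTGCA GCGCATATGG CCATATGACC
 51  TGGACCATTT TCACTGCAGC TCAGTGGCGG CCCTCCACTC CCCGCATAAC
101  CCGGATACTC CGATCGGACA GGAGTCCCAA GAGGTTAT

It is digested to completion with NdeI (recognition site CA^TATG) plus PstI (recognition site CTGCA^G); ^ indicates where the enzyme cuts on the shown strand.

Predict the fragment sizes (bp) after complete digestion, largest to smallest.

100, 25, 8, 5 bp

NdeI sites (CATATG) start at positions 34, 42.
NdeI cuts after base 2 of each site, so after positions 35, 43.
PstI sites (CTGCAG) start at positions 26, 64.
PstI cuts after base 5 of each site (before the last base), so after positions 30, 68.
Combined cut positions: 30, 35, 43, 68.
Circular molecule, 4 cuts → 4 fragments:
  31–35 → 5 bp
  36–43 → 8 bp
  44–68 → 25 bp
  69–138 then 1–30 → 70 + 30 = 100 bp
Sorted largest to smallest: 100, 25, 8, 5 bp.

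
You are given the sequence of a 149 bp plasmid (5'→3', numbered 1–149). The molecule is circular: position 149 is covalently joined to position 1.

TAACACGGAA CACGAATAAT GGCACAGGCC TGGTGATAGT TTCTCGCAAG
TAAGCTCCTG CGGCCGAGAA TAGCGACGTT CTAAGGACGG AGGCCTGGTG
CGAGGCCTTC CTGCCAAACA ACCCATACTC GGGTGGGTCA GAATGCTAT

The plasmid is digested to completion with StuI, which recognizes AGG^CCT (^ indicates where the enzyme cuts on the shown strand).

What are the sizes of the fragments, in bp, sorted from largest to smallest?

StuI sites (AGGCCT) start at positions 26, 91, 103.
StuI cuts after base 3 of each site, so after positions 28, 93, 105.
Circular molecule, 3 cuts → 3 fragments:
  29–93 → 65 bp
  94–105 → 12 bp
  106–149 then 1–28 → 44 + 28 = 72 bp
Sorted largest to smallest: 72, 65, 12 bp.

72, 65, 12 bp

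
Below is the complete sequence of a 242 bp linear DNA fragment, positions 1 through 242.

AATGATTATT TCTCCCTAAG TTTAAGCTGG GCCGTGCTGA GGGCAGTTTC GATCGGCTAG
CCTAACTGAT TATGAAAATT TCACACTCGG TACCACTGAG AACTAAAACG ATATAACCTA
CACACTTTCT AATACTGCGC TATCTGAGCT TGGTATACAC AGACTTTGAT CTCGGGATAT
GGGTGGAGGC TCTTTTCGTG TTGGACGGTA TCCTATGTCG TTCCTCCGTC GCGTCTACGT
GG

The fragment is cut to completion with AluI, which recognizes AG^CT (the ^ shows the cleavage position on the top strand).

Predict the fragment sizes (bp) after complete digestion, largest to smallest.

AluI sites (AGCT) start at positions 25, 147.
AluI cuts after base 2 of each site, so after positions 26, 148.
Linear molecule, 2 cuts → 3 fragments:
  1–26 → 26 bp
  27–148 → 122 bp
  149–242 → 94 bp
Sorted largest to smallest: 122, 94, 26 bp.

122, 94, 26 bp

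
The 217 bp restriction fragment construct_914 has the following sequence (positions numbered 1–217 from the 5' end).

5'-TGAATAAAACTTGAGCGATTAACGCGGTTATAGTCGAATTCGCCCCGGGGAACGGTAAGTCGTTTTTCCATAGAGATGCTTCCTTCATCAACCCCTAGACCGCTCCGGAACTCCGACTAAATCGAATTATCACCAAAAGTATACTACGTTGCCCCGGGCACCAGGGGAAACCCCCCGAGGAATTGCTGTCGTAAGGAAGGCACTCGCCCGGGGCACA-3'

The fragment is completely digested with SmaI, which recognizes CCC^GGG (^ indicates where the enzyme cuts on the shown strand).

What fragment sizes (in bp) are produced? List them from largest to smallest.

SmaI sites (CCCGGG) start at positions 44, 153, 207.
SmaI cuts after base 3 of each site, so after positions 46, 155, 209.
Linear molecule, 3 cuts → 4 fragments:
  1–46 → 46 bp
  47–155 → 109 bp
  156–209 → 54 bp
  210–217 → 8 bp
Sorted largest to smallest: 109, 54, 46, 8 bp.

109, 54, 46, 8 bp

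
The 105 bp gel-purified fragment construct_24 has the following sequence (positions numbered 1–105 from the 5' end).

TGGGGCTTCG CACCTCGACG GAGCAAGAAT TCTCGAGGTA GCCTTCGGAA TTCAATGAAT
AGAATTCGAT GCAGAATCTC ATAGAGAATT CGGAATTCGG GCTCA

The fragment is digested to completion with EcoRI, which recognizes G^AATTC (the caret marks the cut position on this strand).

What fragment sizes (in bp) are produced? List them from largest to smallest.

27, 24, 21, 14, 12, 7 bp

EcoRI sites (GAATTC) start at positions 27, 48, 62, 86, 93.
EcoRI cuts after the first base of each site, so after positions 27, 48, 62, 86, 93.
Linear molecule, 5 cuts → 6 fragments:
  1–27 → 27 bp
  28–48 → 21 bp
  49–62 → 14 bp
  63–86 → 24 bp
  87–93 → 7 bp
  94–105 → 12 bp
Sorted largest to smallest: 27, 24, 21, 14, 12, 7 bp.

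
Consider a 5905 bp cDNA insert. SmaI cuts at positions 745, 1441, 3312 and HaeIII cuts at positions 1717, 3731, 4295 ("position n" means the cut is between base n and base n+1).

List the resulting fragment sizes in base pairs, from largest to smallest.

Combined cut positions (sorted): 745, 1441, 1717, 3312, 3731, 4295.
Linear molecule, 6 cuts → 7 fragments:
  745 − 0 = 745 bp
  1441 − 745 = 696 bp
  1717 − 1441 = 276 bp
  3312 − 1717 = 1595 bp
  3731 − 3312 = 419 bp
  4295 − 3731 = 564 bp
  5905 − 4295 = 1610 bp
Sorted largest to smallest: 1610, 1595, 745, 696, 564, 419, 276 bp.

1610, 1595, 745, 696, 564, 419, 276 bp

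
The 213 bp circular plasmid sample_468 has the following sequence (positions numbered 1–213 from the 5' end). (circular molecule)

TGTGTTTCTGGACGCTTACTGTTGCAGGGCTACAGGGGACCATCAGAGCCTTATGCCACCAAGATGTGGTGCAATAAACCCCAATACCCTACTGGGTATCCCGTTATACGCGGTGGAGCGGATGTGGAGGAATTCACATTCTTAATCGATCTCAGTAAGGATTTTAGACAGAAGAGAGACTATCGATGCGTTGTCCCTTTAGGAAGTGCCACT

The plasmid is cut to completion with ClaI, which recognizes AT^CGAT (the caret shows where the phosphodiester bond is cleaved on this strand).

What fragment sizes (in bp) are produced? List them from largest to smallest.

176, 37 bp

ClaI sites (ATCGAT) start at positions 145, 182.
ClaI cuts after base 2 of each site, so after positions 146, 183.
Circular molecule, 2 cuts → 2 fragments:
  147–183 → 37 bp
  184–213 then 1–146 → 30 + 146 = 176 bp
Sorted largest to smallest: 176, 37 bp.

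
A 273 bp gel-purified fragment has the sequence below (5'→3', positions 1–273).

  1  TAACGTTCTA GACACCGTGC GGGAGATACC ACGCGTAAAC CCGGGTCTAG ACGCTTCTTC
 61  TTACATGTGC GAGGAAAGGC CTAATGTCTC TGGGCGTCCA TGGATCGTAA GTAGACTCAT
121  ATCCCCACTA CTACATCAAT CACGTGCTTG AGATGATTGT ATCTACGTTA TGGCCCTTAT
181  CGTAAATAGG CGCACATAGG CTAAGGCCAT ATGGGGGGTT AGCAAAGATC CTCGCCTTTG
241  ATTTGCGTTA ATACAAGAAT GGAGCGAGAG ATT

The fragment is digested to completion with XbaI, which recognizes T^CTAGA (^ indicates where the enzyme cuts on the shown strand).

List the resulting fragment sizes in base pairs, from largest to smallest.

227, 39, 7 bp

XbaI sites (TCTAGA) start at positions 7, 46.
XbaI cuts after the first base of each site, so after positions 7, 46.
Linear molecule, 2 cuts → 3 fragments:
  1–7 → 7 bp
  8–46 → 39 bp
  47–273 → 227 bp
Sorted largest to smallest: 227, 39, 7 bp.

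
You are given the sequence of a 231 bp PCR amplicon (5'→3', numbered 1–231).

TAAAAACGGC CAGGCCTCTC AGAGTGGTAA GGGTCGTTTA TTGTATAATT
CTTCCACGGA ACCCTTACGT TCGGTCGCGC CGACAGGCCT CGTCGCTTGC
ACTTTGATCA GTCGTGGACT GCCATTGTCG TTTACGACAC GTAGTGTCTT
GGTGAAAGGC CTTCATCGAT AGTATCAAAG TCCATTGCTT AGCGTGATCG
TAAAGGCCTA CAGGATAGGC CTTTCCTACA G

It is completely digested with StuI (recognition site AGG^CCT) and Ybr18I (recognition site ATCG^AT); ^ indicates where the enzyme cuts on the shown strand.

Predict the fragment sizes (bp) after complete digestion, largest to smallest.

StuI sites (AGGCCT) start at positions 12, 85, 157, 204, 217.
StuI cuts after base 3 of each site, so after positions 14, 87, 159, 206, 219.
The Ybr18I site (ATCGAT) starts at position 165.
Ybr18I cuts after base 4 of each site, so after position 168.
Combined cut positions: 14, 87, 159, 168, 206, 219.
Linear molecule, 6 cuts → 7 fragments:
  1–14 → 14 bp
  15–87 → 73 bp
  88–159 → 72 bp
  160–168 → 9 bp
  169–206 → 38 bp
  207–219 → 13 bp
  220–231 → 12 bp
Sorted largest to smallest: 73, 72, 38, 14, 13, 12, 9 bp.

73, 72, 38, 14, 13, 12, 9 bp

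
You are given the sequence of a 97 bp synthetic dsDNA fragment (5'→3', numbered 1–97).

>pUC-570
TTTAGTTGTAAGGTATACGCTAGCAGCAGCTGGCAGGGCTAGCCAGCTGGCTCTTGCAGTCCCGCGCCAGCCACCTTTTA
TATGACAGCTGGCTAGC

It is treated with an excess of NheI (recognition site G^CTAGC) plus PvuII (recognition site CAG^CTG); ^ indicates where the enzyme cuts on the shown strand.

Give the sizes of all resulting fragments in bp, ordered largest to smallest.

42, 19, 10, 9, 8, 5, 4 bp

NheI sites (GCTAGC) start at positions 19, 38, 92.
NheI cuts after the first base of each site, so after positions 19, 38, 92.
PvuII sites (CAGCTG) start at positions 27, 44, 86.
PvuII cuts after base 3 of each site, so after positions 29, 46, 88.
Combined cut positions: 19, 29, 38, 46, 88, 92.
Linear molecule, 6 cuts → 7 fragments:
  1–19 → 19 bp
  20–29 → 10 bp
  30–38 → 9 bp
  39–46 → 8 bp
  47–88 → 42 bp
  89–92 → 4 bp
  93–97 → 5 bp
Sorted largest to smallest: 42, 19, 10, 9, 8, 5, 4 bp.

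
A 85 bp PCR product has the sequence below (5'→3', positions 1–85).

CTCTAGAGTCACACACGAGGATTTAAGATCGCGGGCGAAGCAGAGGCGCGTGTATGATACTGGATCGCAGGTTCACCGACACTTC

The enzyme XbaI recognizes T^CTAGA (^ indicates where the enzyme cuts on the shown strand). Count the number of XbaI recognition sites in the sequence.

1

TCTAGA occurs starting at position 2.
XbaI cuts at 1 site.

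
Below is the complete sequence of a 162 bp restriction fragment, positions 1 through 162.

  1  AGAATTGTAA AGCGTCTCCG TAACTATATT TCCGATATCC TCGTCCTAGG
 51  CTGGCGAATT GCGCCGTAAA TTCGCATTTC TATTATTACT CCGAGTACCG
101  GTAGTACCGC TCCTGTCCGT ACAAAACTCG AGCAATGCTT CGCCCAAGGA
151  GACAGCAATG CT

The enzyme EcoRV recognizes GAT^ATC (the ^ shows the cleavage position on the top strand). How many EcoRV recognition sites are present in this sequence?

GATATC occurs starting at position 34.
EcoRV cuts at 1 site.

1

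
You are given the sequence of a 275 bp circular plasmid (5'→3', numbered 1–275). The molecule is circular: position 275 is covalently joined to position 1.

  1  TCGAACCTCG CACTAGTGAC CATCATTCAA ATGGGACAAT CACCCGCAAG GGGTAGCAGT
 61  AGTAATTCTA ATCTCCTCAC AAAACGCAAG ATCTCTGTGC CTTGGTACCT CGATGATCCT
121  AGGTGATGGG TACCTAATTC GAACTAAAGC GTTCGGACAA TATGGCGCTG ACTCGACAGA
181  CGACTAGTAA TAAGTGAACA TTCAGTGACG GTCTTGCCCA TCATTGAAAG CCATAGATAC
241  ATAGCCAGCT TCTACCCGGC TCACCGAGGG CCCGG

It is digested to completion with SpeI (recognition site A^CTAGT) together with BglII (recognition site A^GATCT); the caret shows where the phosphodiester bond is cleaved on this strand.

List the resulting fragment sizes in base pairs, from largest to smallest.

SpeI sites (ACTAGT) start at positions 12, 183.
SpeI cuts after the first base of each site, so after positions 12, 183.
The BglII site (AGATCT) starts at position 89.
BglII cuts after the first base of each site, so after position 89.
Combined cut positions: 12, 89, 183.
Circular molecule, 3 cuts → 3 fragments:
  13–89 → 77 bp
  90–183 → 94 bp
  184–275 then 1–12 → 92 + 12 = 104 bp
Sorted largest to smallest: 104, 94, 77 bp.

104, 94, 77 bp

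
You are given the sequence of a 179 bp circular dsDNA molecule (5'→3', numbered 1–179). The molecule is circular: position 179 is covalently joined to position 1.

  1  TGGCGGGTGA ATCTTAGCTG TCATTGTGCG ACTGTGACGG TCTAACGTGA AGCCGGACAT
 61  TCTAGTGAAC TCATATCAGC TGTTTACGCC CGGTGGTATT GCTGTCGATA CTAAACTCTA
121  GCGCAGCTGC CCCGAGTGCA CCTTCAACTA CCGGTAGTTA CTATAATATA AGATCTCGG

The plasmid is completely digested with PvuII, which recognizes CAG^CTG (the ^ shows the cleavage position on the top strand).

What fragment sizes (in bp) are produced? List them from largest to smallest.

PvuII sites (CAGCTG) start at positions 77, 124.
PvuII cuts after base 3 of each site, so after positions 79, 126.
Circular molecule, 2 cuts → 2 fragments:
  80–126 → 47 bp
  127–179 then 1–79 → 53 + 79 = 132 bp
Sorted largest to smallest: 132, 47 bp.

132, 47 bp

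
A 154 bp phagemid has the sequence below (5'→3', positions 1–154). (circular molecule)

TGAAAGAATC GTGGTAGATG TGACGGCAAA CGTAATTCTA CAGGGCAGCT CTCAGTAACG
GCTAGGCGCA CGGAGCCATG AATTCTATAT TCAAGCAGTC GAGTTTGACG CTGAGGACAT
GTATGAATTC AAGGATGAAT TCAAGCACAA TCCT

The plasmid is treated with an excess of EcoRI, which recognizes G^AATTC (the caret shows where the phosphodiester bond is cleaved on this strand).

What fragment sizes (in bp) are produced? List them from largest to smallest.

EcoRI sites (GAATTC) start at positions 80, 125, 137.
EcoRI cuts after the first base of each site, so after positions 80, 125, 137.
Circular molecule, 3 cuts → 3 fragments:
  81–125 → 45 bp
  126–137 → 12 bp
  138–154 then 1–80 → 17 + 80 = 97 bp
Sorted largest to smallest: 97, 45, 12 bp.

97, 45, 12 bp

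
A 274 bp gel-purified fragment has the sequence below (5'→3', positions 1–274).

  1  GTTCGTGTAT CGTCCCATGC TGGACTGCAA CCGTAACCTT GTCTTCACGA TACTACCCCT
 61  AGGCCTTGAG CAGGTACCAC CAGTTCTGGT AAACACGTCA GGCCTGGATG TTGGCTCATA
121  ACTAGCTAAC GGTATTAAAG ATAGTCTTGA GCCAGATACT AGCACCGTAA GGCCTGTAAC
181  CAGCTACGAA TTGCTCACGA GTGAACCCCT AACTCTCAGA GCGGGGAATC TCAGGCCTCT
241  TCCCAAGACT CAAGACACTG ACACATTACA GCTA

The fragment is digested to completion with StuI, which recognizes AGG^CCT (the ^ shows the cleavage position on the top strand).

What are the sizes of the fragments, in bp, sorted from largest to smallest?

70, 63, 63, 39, 39 bp

StuI sites (AGGCCT) start at positions 61, 100, 170, 233.
StuI cuts after base 3 of each site, so after positions 63, 102, 172, 235.
Linear molecule, 4 cuts → 5 fragments:
  1–63 → 63 bp
  64–102 → 39 bp
  103–172 → 70 bp
  173–235 → 63 bp
  236–274 → 39 bp
Sorted largest to smallest: 70, 63, 63, 39, 39 bp.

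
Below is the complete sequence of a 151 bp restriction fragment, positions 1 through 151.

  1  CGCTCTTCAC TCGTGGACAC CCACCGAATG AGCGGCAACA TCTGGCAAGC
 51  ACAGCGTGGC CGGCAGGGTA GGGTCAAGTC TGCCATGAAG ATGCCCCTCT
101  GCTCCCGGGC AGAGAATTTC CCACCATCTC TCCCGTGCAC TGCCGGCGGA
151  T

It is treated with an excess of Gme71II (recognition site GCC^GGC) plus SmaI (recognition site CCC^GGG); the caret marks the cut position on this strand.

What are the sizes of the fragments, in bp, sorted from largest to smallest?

61, 45, 38, 7 bp

Gme71II sites (GCCGGC) start at positions 59, 142.
Gme71II cuts after base 3 of each site, so after positions 61, 144.
The SmaI site (CCCGGG) starts at position 104.
SmaI cuts after base 3 of each site, so after position 106.
Combined cut positions: 61, 106, 144.
Linear molecule, 3 cuts → 4 fragments:
  1–61 → 61 bp
  62–106 → 45 bp
  107–144 → 38 bp
  145–151 → 7 bp
Sorted largest to smallest: 61, 45, 38, 7 bp.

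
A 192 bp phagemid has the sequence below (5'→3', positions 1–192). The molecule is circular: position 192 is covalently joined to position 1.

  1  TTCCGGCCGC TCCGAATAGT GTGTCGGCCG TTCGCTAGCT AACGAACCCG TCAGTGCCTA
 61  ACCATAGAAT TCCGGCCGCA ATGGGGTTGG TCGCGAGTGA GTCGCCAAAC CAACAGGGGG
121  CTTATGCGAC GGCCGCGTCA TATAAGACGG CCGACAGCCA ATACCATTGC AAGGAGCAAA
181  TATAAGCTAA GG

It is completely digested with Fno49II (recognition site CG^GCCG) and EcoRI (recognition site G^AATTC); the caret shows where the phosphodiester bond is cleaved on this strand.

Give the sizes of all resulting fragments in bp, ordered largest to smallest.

57, 48, 41, 21, 18, 7 bp

Fno49II sites (CGGCCG) start at positions 4, 25, 73, 130, 148.
Fno49II cuts after base 2 of each site, so after positions 5, 26, 74, 131, 149.
The EcoRI site (GAATTC) starts at position 67.
EcoRI cuts after the first base of each site, so after position 67.
Combined cut positions: 5, 26, 67, 74, 131, 149.
Circular molecule, 6 cuts → 6 fragments:
  6–26 → 21 bp
  27–67 → 41 bp
  68–74 → 7 bp
  75–131 → 57 bp
  132–149 → 18 bp
  150–192 then 1–5 → 43 + 5 = 48 bp
Sorted largest to smallest: 57, 48, 41, 21, 18, 7 bp.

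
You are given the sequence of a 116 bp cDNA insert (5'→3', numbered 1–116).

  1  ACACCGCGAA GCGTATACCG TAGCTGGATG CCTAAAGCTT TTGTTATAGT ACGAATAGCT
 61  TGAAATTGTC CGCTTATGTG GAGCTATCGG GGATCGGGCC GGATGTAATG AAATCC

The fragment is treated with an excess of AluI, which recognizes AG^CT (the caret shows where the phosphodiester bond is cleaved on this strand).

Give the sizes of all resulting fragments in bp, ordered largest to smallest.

33, 25, 23, 21, 14 bp

AluI sites (AGCT) start at positions 22, 36, 57, 82.
AluI cuts after base 2 of each site, so after positions 23, 37, 58, 83.
Linear molecule, 4 cuts → 5 fragments:
  1–23 → 23 bp
  24–37 → 14 bp
  38–58 → 21 bp
  59–83 → 25 bp
  84–116 → 33 bp
Sorted largest to smallest: 33, 25, 23, 21, 14 bp.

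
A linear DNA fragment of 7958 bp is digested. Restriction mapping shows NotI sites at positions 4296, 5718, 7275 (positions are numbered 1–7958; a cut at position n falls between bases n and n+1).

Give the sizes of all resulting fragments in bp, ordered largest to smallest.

Linear molecule, 3 cuts → 4 fragments:
  4296 − 0 = 4296 bp
  5718 − 4296 = 1422 bp
  7275 − 5718 = 1557 bp
  7958 − 7275 = 683 bp
Sorted largest to smallest: 4296, 1557, 1422, 683 bp.

4296, 1557, 1422, 683 bp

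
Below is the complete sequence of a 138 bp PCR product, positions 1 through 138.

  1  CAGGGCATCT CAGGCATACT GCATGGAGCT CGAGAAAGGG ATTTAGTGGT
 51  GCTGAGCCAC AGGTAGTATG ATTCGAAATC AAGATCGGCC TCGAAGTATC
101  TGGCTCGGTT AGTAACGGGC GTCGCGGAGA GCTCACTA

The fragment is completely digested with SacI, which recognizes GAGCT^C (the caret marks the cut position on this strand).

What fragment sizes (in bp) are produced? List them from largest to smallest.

SacI sites (GAGCTC) start at positions 26, 129.
SacI cuts after base 5 of each site (before the last base), so after positions 30, 133.
Linear molecule, 2 cuts → 3 fragments:
  1–30 → 30 bp
  31–133 → 103 bp
  134–138 → 5 bp
Sorted largest to smallest: 103, 30, 5 bp.

103, 30, 5 bp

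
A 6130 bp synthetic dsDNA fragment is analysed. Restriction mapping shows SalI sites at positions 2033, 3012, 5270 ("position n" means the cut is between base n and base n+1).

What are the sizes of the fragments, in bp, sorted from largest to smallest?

2258, 2033, 979, 860 bp

Linear molecule, 3 cuts → 4 fragments:
  2033 − 0 = 2033 bp
  3012 − 2033 = 979 bp
  5270 − 3012 = 2258 bp
  6130 − 5270 = 860 bp
Sorted largest to smallest: 2258, 2033, 979, 860 bp.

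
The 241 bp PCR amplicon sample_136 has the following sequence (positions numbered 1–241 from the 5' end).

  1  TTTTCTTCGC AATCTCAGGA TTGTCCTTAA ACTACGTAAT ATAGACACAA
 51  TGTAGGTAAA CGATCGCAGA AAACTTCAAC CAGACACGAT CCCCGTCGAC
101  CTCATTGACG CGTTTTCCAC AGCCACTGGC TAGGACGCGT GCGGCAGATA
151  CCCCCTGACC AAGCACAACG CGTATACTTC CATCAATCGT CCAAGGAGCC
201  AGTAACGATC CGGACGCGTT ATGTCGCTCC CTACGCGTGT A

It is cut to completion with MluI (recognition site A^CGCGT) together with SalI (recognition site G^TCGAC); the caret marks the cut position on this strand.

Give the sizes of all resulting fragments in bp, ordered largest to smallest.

95, 46, 33, 27, 19, 13, 8 bp

MluI sites (ACGCGT) start at positions 108, 135, 168, 214, 233.
MluI cuts after the first base of each site, so after positions 108, 135, 168, 214, 233.
The SalI site (GTCGAC) starts at position 95.
SalI cuts after the first base of each site, so after position 95.
Combined cut positions: 95, 108, 135, 168, 214, 233.
Linear molecule, 6 cuts → 7 fragments:
  1–95 → 95 bp
  96–108 → 13 bp
  109–135 → 27 bp
  136–168 → 33 bp
  169–214 → 46 bp
  215–233 → 19 bp
  234–241 → 8 bp
Sorted largest to smallest: 95, 46, 33, 27, 19, 13, 8 bp.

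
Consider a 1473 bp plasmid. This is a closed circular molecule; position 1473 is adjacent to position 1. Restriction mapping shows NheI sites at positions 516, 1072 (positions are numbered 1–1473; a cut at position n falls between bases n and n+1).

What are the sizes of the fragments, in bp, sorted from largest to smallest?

Circular molecule, 2 cuts → 2 fragments:
  1072 − 516 = 556 bp
  wrap: 1473 − 1072 + 516 = 917 bp
Sorted largest to smallest: 917, 556 bp.

917, 556 bp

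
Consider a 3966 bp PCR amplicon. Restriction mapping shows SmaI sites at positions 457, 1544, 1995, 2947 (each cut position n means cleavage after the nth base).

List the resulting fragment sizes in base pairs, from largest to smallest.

Linear molecule, 4 cuts → 5 fragments:
  457 − 0 = 457 bp
  1544 − 457 = 1087 bp
  1995 − 1544 = 451 bp
  2947 − 1995 = 952 bp
  3966 − 2947 = 1019 bp
Sorted largest to smallest: 1087, 1019, 952, 457, 451 bp.

1087, 1019, 952, 457, 451 bp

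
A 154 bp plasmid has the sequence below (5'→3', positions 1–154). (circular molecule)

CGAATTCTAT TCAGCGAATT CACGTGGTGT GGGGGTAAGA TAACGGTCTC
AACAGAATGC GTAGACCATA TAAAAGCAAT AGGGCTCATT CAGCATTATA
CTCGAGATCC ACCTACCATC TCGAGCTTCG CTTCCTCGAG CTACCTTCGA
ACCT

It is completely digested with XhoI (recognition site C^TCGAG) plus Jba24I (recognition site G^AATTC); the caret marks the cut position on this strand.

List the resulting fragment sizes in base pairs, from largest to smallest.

85, 21, 19, 15, 14 bp

XhoI sites (CTCGAG) start at positions 101, 120, 135.
XhoI cuts after the first base of each site, so after positions 101, 120, 135.
Jba24I sites (GAATTC) start at positions 2, 16.
Jba24I cuts after the first base of each site, so after positions 2, 16.
Combined cut positions: 2, 16, 101, 120, 135.
Circular molecule, 5 cuts → 5 fragments:
  3–16 → 14 bp
  17–101 → 85 bp
  102–120 → 19 bp
  121–135 → 15 bp
  136–154 then 1–2 → 19 + 2 = 21 bp
Sorted largest to smallest: 85, 21, 19, 15, 14 bp.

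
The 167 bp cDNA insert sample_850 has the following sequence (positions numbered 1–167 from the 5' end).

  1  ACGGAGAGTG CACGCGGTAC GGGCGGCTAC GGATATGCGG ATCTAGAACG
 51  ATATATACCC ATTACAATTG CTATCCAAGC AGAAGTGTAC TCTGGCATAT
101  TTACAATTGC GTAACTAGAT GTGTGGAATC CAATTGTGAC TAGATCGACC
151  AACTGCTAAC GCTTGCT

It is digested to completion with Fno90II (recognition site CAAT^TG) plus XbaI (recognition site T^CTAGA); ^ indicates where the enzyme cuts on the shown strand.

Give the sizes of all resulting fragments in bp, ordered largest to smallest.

42, 39, 33, 27, 26 bp

Fno90II sites (CAATTG) start at positions 65, 104, 131.
Fno90II cuts after base 4 of each site, so after positions 68, 107, 134.
The XbaI site (TCTAGA) starts at position 42.
XbaI cuts after the first base of each site, so after position 42.
Combined cut positions: 42, 68, 107, 134.
Linear molecule, 4 cuts → 5 fragments:
  1–42 → 42 bp
  43–68 → 26 bp
  69–107 → 39 bp
  108–134 → 27 bp
  135–167 → 33 bp
Sorted largest to smallest: 42, 39, 33, 27, 26 bp.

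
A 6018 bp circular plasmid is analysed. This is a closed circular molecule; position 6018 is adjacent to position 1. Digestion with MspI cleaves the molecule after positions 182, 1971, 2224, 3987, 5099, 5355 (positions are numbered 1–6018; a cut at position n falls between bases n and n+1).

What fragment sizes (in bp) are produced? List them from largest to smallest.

1789, 1763, 1112, 845, 256, 253 bp

Circular molecule, 6 cuts → 6 fragments:
  1971 − 182 = 1789 bp
  2224 − 1971 = 253 bp
  3987 − 2224 = 1763 bp
  5099 − 3987 = 1112 bp
  5355 − 5099 = 256 bp
  wrap: 6018 − 5355 + 182 = 845 bp
Sorted largest to smallest: 1789, 1763, 1112, 845, 256, 253 bp.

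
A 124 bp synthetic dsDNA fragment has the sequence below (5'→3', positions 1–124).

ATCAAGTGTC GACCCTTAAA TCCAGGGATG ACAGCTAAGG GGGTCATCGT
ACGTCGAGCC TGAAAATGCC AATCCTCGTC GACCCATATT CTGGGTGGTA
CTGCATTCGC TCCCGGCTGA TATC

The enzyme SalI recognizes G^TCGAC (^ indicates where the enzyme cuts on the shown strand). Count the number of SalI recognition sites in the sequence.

2

GTCGAC occurs starting at positions 8, 78.
SalI cuts at 2 sites.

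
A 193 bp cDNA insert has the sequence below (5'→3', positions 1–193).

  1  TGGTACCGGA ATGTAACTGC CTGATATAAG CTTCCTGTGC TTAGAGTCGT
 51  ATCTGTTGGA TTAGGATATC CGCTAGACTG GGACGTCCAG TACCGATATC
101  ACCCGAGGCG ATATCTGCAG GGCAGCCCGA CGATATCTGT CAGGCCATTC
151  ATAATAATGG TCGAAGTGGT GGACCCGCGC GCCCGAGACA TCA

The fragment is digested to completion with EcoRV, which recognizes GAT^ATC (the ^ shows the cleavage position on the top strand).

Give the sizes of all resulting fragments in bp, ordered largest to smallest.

EcoRV sites (GATATC) start at positions 65, 95, 110, 132.
EcoRV cuts after base 3 of each site, so after positions 67, 97, 112, 134.
Linear molecule, 4 cuts → 5 fragments:
  1–67 → 67 bp
  68–97 → 30 bp
  98–112 → 15 bp
  113–134 → 22 bp
  135–193 → 59 bp
Sorted largest to smallest: 67, 59, 30, 22, 15 bp.

67, 59, 30, 22, 15 bp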